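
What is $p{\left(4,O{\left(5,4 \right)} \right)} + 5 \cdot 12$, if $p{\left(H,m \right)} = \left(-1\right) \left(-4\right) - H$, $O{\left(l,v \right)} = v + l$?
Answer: $60$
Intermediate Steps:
$O{\left(l,v \right)} = l + v$
$p{\left(H,m \right)} = 4 - H$
$p{\left(4,O{\left(5,4 \right)} \right)} + 5 \cdot 12 = \left(4 - 4\right) + 5 \cdot 12 = \left(4 - 4\right) + 60 = 0 + 60 = 60$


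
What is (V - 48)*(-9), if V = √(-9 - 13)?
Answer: 432 - 9*I*√22 ≈ 432.0 - 42.214*I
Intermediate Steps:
V = I*√22 (V = √(-22) = I*√22 ≈ 4.6904*I)
(V - 48)*(-9) = (I*√22 - 48)*(-9) = (-48 + I*√22)*(-9) = 432 - 9*I*√22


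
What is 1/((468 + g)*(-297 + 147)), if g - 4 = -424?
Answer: -1/7200 ≈ -0.00013889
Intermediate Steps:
g = -420 (g = 4 - 424 = -420)
1/((468 + g)*(-297 + 147)) = 1/((468 - 420)*(-297 + 147)) = 1/(48*(-150)) = 1/(-7200) = -1/7200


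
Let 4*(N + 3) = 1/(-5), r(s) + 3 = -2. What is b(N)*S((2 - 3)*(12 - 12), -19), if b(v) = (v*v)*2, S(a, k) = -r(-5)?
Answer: 3721/40 ≈ 93.025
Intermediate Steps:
r(s) = -5 (r(s) = -3 - 2 = -5)
S(a, k) = 5 (S(a, k) = -1*(-5) = 5)
N = -61/20 (N = -3 + (1/4)/(-5) = -3 + (1/4)*(-1/5) = -3 - 1/20 = -61/20 ≈ -3.0500)
b(v) = 2*v**2 (b(v) = v**2*2 = 2*v**2)
b(N)*S((2 - 3)*(12 - 12), -19) = (2*(-61/20)**2)*5 = (2*(3721/400))*5 = (3721/200)*5 = 3721/40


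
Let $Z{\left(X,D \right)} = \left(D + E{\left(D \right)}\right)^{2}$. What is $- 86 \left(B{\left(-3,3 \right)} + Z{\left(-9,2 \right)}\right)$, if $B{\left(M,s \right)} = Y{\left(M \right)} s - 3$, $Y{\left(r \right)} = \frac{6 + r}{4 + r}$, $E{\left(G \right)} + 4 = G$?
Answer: $-516$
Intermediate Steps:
$E{\left(G \right)} = -4 + G$
$Y{\left(r \right)} = \frac{6 + r}{4 + r}$
$Z{\left(X,D \right)} = \left(-4 + 2 D\right)^{2}$ ($Z{\left(X,D \right)} = \left(D + \left(-4 + D\right)\right)^{2} = \left(-4 + 2 D\right)^{2}$)
$B{\left(M,s \right)} = -3 + \frac{s \left(6 + M\right)}{4 + M}$ ($B{\left(M,s \right)} = \frac{6 + M}{4 + M} s - 3 = \frac{s \left(6 + M\right)}{4 + M} - 3 = -3 + \frac{s \left(6 + M\right)}{4 + M}$)
$- 86 \left(B{\left(-3,3 \right)} + Z{\left(-9,2 \right)}\right) = - 86 \left(\frac{-12 - -9 + 3 \left(6 - 3\right)}{4 - 3} + 4 \left(-2 + 2\right)^{2}\right) = - 86 \left(\frac{-12 + 9 + 3 \cdot 3}{1} + 4 \cdot 0^{2}\right) = - 86 \left(1 \left(-12 + 9 + 9\right) + 4 \cdot 0\right) = - 86 \left(1 \cdot 6 + 0\right) = - 86 \left(6 + 0\right) = \left(-86\right) 6 = -516$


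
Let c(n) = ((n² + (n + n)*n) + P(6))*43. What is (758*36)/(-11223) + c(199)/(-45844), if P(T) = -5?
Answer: -3254533283/28583734 ≈ -113.86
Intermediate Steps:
c(n) = -215 + 129*n² (c(n) = ((n² + (n + n)*n) - 5)*43 = ((n² + (2*n)*n) - 5)*43 = ((n² + 2*n²) - 5)*43 = (3*n² - 5)*43 = (-5 + 3*n²)*43 = -215 + 129*n²)
(758*36)/(-11223) + c(199)/(-45844) = (758*36)/(-11223) + (-215 + 129*199²)/(-45844) = 27288*(-1/11223) + (-215 + 129*39601)*(-1/45844) = -3032/1247 + (-215 + 5108529)*(-1/45844) = -3032/1247 + 5108314*(-1/45844) = -3032/1247 - 2554157/22922 = -3254533283/28583734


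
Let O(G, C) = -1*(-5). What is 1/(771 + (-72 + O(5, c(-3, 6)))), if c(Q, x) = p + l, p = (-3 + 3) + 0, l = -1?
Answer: 1/704 ≈ 0.0014205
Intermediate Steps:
p = 0 (p = 0 + 0 = 0)
c(Q, x) = -1 (c(Q, x) = 0 - 1 = -1)
O(G, C) = 5
1/(771 + (-72 + O(5, c(-3, 6)))) = 1/(771 + (-72 + 5)) = 1/(771 - 67) = 1/704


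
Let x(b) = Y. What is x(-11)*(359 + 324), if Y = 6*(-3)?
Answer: -12294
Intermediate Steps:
Y = -18
x(b) = -18
x(-11)*(359 + 324) = -18*(359 + 324) = -18*683 = -12294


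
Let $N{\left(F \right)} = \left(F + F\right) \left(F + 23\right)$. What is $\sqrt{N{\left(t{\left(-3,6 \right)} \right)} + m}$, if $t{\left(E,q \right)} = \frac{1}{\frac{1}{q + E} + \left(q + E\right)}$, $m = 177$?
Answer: $\frac{3 \sqrt{2122}}{10} \approx 13.82$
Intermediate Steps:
$t{\left(E,q \right)} = \frac{1}{E + q + \frac{1}{E + q}}$ ($t{\left(E,q \right)} = \frac{1}{\frac{1}{E + q} + \left(E + q\right)} = \frac{1}{E + q + \frac{1}{E + q}}$)
$N{\left(F \right)} = 2 F \left(23 + F\right)$
$\sqrt{N{\left(t{\left(-3,6 \right)} \right)} + m} = \sqrt{2 \frac{-3 + 6}{1 + \left(-3 + 6\right)^{2}} \left(23 + \frac{-3 + 6}{1 + \left(-3 + 6\right)^{2}}\right) + 177} = \sqrt{2 \frac{1}{1 + 3^{2}} \cdot 3 \left(23 + \frac{1}{1 + 3^{2}} \cdot 3\right) + 177} = \sqrt{2 \frac{1}{1 + 9} \cdot 3 \left(23 + \frac{1}{1 + 9} \cdot 3\right) + 177} = \sqrt{2 \cdot \frac{1}{10} \cdot 3 \left(23 + \frac{1}{10} \cdot 3\right) + 177} = \sqrt{2 \cdot \frac{3}{10} \left(23 + \frac{3}{10}\right) + 177} = \sqrt{2 \cdot \frac{3}{10} \cdot \frac{233}{10} + 177} = \sqrt{\frac{699}{50} + 177} = \sqrt{\frac{9549}{50}} = \frac{3 \sqrt{2122}}{10}$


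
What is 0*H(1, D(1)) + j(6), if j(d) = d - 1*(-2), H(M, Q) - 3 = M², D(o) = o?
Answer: 8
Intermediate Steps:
H(M, Q) = 3 + M²
j(d) = 2 + d (j(d) = d + 2 = 2 + d)
0*H(1, D(1)) + j(6) = 0*(3 + 1²) + (2 + 6) = 0*(3 + 1) + 8 = 0*4 + 8 = 0 + 8 = 8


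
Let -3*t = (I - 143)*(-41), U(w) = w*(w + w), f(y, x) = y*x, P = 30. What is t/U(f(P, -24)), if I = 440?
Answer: 451/115200 ≈ 0.0039149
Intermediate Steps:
f(y, x) = x*y
U(w) = 2*w² (U(w) = w*(2*w) = 2*w²)
t = 4059 (t = -(440 - 143)*(-41)/3 = -99*(-41) = -⅓*(-12177) = 4059)
t/U(f(P, -24)) = 4059/((2*(-24*30)²)) = 4059/((2*(-720)²)) = 4059/((2*518400)) = 4059/1036800 = 4059*(1/1036800) = 451/115200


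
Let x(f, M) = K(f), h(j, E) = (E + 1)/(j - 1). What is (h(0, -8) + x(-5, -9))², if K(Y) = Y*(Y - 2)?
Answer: 1764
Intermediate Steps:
h(j, E) = (1 + E)/(-1 + j)
K(Y) = Y*(-2 + Y)
x(f, M) = f*(-2 + f)
(h(0, -8) + x(-5, -9))² = ((1 - 8)/(-1 + 0) - 5*(-2 - 5))² = (-7/(-1) - 5*(-7))² = (-1*(-7) + 35)² = (7 + 35)² = 42² = 1764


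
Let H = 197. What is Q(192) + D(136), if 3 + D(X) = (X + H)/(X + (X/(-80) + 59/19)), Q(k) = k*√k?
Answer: -15051/26107 + 1536*√3 ≈ 2659.9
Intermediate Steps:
Q(k) = k^(3/2)
D(X) = -3 + (197 + X)/(59/19 + 79*X/80) (D(X) = -3 + (X + 197)/(X + (X/(-80) + 59/19)) = -3 + (197 + X)/(X + (X*(-1/80) + 59*(1/19))) = -3 + (197 + X)/(X + (-X/80 + 59/19)) = -3 + (197 + X)/(X + (59/19 - X/80)) = -3 + (197 + X)/(59/19 + 79*X/80))
Q(192) + D(136) = 192^(3/2) + (285280 - 2983*136)/(4720 + 1501*136) = 1536*√3 + (285280 - 405688)/(4720 + 204136) = 1536*√3 - 120408/208856 = 1536*√3 + (1/208856)*(-120408) = 1536*√3 - 15051/26107 = -15051/26107 + 1536*√3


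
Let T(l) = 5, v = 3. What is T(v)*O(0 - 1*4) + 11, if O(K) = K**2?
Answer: 91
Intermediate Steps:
T(v)*O(0 - 1*4) + 11 = 5*(0 - 1*4)**2 + 11 = 5*(0 - 4)**2 + 11 = 5*(-4)**2 + 11 = 5*16 + 11 = 80 + 11 = 91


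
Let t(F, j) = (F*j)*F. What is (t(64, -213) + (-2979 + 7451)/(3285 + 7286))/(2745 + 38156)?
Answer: -9222643336/432364471 ≈ -21.331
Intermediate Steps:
t(F, j) = j*F**2
(t(64, -213) + (-2979 + 7451)/(3285 + 7286))/(2745 + 38156) = (-213*64**2 + (-2979 + 7451)/(3285 + 7286))/(2745 + 38156) = (-213*4096 + 4472/10571)/40901 = (-872448 + 4472*(1/10571))*(1/40901) = (-872448 + 4472/10571)*(1/40901) = -9222643336/10571*1/40901 = -9222643336/432364471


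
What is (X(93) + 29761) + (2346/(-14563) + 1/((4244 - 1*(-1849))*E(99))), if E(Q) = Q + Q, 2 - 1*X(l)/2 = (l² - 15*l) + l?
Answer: 264779675500141/17569007082 ≈ 15071.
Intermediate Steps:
X(l) = 4 - 2*l² + 28*l (X(l) = 4 - 2*((l² - 15*l) + l) = 4 - 2*(l² - 14*l) = 4 + (-2*l² + 28*l) = 4 - 2*l² + 28*l)
E(Q) = 2*Q
(X(93) + 29761) + (2346/(-14563) + 1/((4244 - 1*(-1849))*E(99))) = ((4 - 2*93² + 28*93) + 29761) + (2346/(-14563) + 1/((4244 - 1*(-1849))*((2*99)))) = ((4 - 2*8649 + 2604) + 29761) + (2346*(-1/14563) + 1/((4244 + 1849)*198)) = ((4 - 17298 + 2604) + 29761) + (-2346/14563 + (1/198)/6093) = (-14690 + 29761) + (-2346/14563 + (1/6093)*(1/198)) = 15071 + (-2346/14563 + 1/1206414) = 15071 - 2830232681/17569007082 = 264779675500141/17569007082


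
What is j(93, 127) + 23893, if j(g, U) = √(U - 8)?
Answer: 23893 + √119 ≈ 23904.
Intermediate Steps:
j(g, U) = √(-8 + U)
j(93, 127) + 23893 = √(-8 + 127) + 23893 = √119 + 23893 = 23893 + √119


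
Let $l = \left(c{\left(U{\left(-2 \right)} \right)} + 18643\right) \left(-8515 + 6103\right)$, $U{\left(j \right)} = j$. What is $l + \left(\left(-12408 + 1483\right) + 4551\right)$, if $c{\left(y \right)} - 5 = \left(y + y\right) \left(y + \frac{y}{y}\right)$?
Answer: $-44994998$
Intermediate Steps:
$c{\left(y \right)} = 5 + 2 y \left(1 + y\right)$ ($c{\left(y \right)} = 5 + \left(y + y\right) \left(y + \frac{y}{y}\right) = 5 + 2 y \left(y + 1\right) = 5 + 2 y \left(1 + y\right)$)
$l = -44988624$ ($l = \left(\left(5 + 2 \left(-2\right) + 2 \left(-2\right)^{2}\right) + 18643\right) \left(-8515 + 6103\right) = \left(\left(5 - 4 + 2 \cdot 4\right) + 18643\right) \left(-2412\right) = \left(\left(5 - 4 + 8\right) + 18643\right) \left(-2412\right) = \left(9 + 18643\right) \left(-2412\right) = 18652 \left(-2412\right) = -44988624$)
$l + \left(\left(-12408 + 1483\right) + 4551\right) = -44988624 + \left(\left(-12408 + 1483\right) + 4551\right) = -44988624 + \left(-10925 + 4551\right) = -44988624 - 6374 = -44994998$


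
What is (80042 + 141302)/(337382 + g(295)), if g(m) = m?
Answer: 221344/337677 ≈ 0.65549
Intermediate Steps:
(80042 + 141302)/(337382 + g(295)) = (80042 + 141302)/(337382 + 295) = 221344/337677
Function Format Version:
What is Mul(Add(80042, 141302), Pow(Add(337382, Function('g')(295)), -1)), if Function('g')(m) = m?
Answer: Rational(221344, 337677) ≈ 0.65549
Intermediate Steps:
Mul(Add(80042, 141302), Pow(Add(337382, Function('g')(295)), -1)) = Mul(Add(80042, 141302), Pow(Add(337382, 295), -1)) = Mul(221344, Pow(337677, -1)) = Mul(221344, Rational(1, 337677)) = Rational(221344, 337677)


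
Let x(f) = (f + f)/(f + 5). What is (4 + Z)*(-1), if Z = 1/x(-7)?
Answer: -29/7 ≈ -4.1429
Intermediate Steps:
x(f) = 2*f/(5 + f) (x(f) = (2*f)/(5 + f) = 2*f/(5 + f))
Z = ⅐ (Z = 1/(2*(-7)/(5 - 7)) = 1/(2*(-7)/(-2)) = 1/(2*(-7)*(-½)) = 1/7 = ⅐ ≈ 0.14286)
(4 + Z)*(-1) = (4 + ⅐)*(-1) = (29/7)*(-1) = -29/7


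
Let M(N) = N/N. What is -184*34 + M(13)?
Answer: -6255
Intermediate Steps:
M(N) = 1
-184*34 + M(13) = -184*34 + 1 = -6256 + 1 = -6255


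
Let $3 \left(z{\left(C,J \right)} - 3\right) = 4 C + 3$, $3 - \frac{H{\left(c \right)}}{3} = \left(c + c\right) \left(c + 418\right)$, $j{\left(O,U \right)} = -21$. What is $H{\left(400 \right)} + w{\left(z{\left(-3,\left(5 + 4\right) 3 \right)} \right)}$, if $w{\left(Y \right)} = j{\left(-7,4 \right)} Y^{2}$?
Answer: $-1963191$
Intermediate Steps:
$H{\left(c \right)} = 9 - 6 c \left(418 + c\right)$ ($H{\left(c \right)} = 9 - 3 \left(c + c\right) \left(c + 418\right) = 9 - 3 \cdot 2 c \left(418 + c\right) = 9 - 6 c \left(418 + c\right)$)
$z{\left(C,J \right)} = 4 + \frac{4 C}{3}$ ($z{\left(C,J \right)} = 3 + \frac{4 C + 3}{3} = 3 + \frac{3 + 4 C}{3} = 3 + \left(1 + \frac{4 C}{3}\right) = 4 + \frac{4 C}{3}$)
$w{\left(Y \right)} = - 21 Y^{2}$
$H{\left(400 \right)} + w{\left(z{\left(-3,\left(5 + 4\right) 3 \right)} \right)} = \left(9 - 1003200 - 6 \cdot 400^{2}\right) - 21 \left(4 + \frac{4}{3} \left(-3\right)\right)^{2} = \left(9 - 1003200 - 960000\right) - 21 \left(4 - 4\right)^{2} = \left(9 - 1003200 - 960000\right) - 21 \cdot 0^{2} = -1963191 - 0 = -1963191 + 0 = -1963191$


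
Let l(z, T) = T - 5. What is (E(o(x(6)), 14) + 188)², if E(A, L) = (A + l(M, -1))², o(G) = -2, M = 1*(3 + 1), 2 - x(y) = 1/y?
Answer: 63504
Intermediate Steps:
x(y) = 2 - 1/y
M = 4 (M = 1*4 = 4)
l(z, T) = -5 + T
E(A, L) = (-6 + A)² (E(A, L) = (A + (-5 - 1))² = (A - 6)² = (-6 + A)²)
(E(o(x(6)), 14) + 188)² = ((-6 - 2)² + 188)² = ((-8)² + 188)² = (64 + 188)² = 252² = 63504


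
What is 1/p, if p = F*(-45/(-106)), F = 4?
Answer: 53/90 ≈ 0.58889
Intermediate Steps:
p = 90/53 (p = 4*(-45/(-106)) = 4*(-45*(-1/106)) = 4*(45/106) = 90/53 ≈ 1.6981)
1/p = 1/(90/53) = 53/90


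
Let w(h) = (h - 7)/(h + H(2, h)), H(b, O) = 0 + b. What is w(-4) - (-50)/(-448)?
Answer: 1207/224 ≈ 5.3884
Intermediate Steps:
H(b, O) = b
w(h) = (-7 + h)/(2 + h) (w(h) = (h - 7)/(h + 2) = (-7 + h)/(2 + h))
w(-4) - (-50)/(-448) = (-7 - 4)/(2 - 4) - (-50)/(-448) = -11/(-2) - (-50)*(-1)/448 = -1/2*(-11) - 1*25/224 = 11/2 - 25/224 = 1207/224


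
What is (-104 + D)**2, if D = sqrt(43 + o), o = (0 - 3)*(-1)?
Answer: (104 - sqrt(46))**2 ≈ 9451.3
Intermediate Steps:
o = 3 (o = -3*(-1) = 3)
D = sqrt(46) (D = sqrt(43 + 3) = sqrt(46) ≈ 6.7823)
(-104 + D)**2 = (-104 + sqrt(46))**2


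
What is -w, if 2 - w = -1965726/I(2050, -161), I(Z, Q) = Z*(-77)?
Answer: 117859/11275 ≈ 10.453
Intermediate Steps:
I(Z, Q) = -77*Z
w = -117859/11275 (w = 2 - (-1965726)/((-77*2050)) = 2 - (-1965726)/(-157850) = 2 - (-1965726)*(-1)/157850 = 2 - 1*140409/11275 = 2 - 140409/11275 = -117859/11275 ≈ -10.453)
-w = -1*(-117859/11275) = 117859/11275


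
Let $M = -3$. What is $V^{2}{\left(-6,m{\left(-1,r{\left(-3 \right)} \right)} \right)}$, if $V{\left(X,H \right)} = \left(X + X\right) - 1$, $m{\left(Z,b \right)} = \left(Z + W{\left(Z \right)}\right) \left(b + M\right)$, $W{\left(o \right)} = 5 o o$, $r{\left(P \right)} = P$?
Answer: $169$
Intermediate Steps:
$W{\left(o \right)} = 5 o^{2}$
$m{\left(Z,b \right)} = \left(-3 + b\right) \left(Z + 5 Z^{2}\right)$ ($m{\left(Z,b \right)} = \left(Z + 5 Z^{2}\right) \left(b - 3\right) = \left(Z + 5 Z^{2}\right) \left(-3 + b\right) = \left(-3 + b\right) \left(Z + 5 Z^{2}\right)$)
$V{\left(X,H \right)} = -1 + 2 X$ ($V{\left(X,H \right)} = 2 X - 1 = -1 + 2 X$)
$V^{2}{\left(-6,m{\left(-1,r{\left(-3 \right)} \right)} \right)} = \left(-1 + 2 \left(-6\right)\right)^{2} = \left(-1 - 12\right)^{2} = \left(-13\right)^{2} = 169$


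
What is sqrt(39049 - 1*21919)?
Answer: sqrt(17130) ≈ 130.88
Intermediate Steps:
sqrt(39049 - 1*21919) = sqrt(39049 - 21919) = sqrt(17130)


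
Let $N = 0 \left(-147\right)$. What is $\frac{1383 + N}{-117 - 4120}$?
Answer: $- \frac{1383}{4237} \approx -0.32641$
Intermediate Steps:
$N = 0$
$\frac{1383 + N}{-117 - 4120} = \frac{1383 + 0}{-117 - 4120} = \frac{1383}{-4237} = 1383 \left(- \frac{1}{4237}\right) = - \frac{1383}{4237}$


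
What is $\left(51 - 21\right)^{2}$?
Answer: $900$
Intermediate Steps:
$\left(51 - 21\right)^{2} = 30^{2} = 900$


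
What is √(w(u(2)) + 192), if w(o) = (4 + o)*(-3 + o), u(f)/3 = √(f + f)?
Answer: √222 ≈ 14.900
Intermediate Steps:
u(f) = 3*√2*√f (u(f) = 3*√(f + f) = 3*√(2*f) = 3*(√2*√f) = 3*√2*√f)
w(o) = (-3 + o)*(4 + o)
√(w(u(2)) + 192) = √((-12 + 3*√2*√2 + (3*√2*√2)²) + 192) = √((-12 + 6 + 6²) + 192) = √((-12 + 6 + 36) + 192) = √(30 + 192) = √222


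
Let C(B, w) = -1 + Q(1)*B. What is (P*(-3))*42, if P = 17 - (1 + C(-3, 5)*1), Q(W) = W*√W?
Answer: -2520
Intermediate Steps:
Q(W) = W^(3/2)
C(B, w) = -1 + B (C(B, w) = -1 + 1^(3/2)*B = -1 + 1*B = -1 + B)
P = 20 (P = 17 - (1 + (-1 - 3)*1) = 17 - (1 - 4*1) = 17 - (1 - 4) = 17 - 1*(-3) = 17 + 3 = 20)
(P*(-3))*42 = (20*(-3))*42 = -60*42 = -2520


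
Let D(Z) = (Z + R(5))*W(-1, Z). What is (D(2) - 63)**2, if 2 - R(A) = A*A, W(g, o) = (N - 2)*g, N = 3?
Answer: 1764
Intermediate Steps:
W(g, o) = g (W(g, o) = (3 - 2)*g = 1*g = g)
R(A) = 2 - A**2 (R(A) = 2 - A*A = 2 - A**2)
D(Z) = 23 - Z (D(Z) = (Z + (2 - 1*5**2))*(-1) = (Z + (2 - 1*25))*(-1) = (Z + (2 - 25))*(-1) = (Z - 23)*(-1) = (-23 + Z)*(-1) = 23 - Z)
(D(2) - 63)**2 = ((23 - 1*2) - 63)**2 = ((23 - 2) - 63)**2 = (21 - 63)**2 = (-42)**2 = 1764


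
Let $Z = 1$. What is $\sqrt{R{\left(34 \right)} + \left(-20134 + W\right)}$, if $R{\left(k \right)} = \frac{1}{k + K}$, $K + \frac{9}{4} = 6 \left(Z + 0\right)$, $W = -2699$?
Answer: $\frac{i \sqrt{520614629}}{151} \approx 151.11 i$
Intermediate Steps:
$K = \frac{15}{4}$ ($K = - \frac{9}{4} + 6 \left(1 + 0\right) = - \frac{9}{4} + 6 \cdot 1 = - \frac{9}{4} + 6 = \frac{15}{4} \approx 3.75$)
$R{\left(k \right)} = \frac{1}{\frac{15}{4} + k}$ ($R{\left(k \right)} = \frac{1}{k + \frac{15}{4}} = \frac{1}{\frac{15}{4} + k}$)
$\sqrt{R{\left(34 \right)} + \left(-20134 + W\right)} = \sqrt{\frac{4}{15 + 4 \cdot 34} - 22833} = \sqrt{\frac{4}{15 + 136} - 22833} = \sqrt{\frac{4}{151} - 22833} = \sqrt{- \frac{3447779}{151}} = \frac{i \sqrt{520614629}}{151}$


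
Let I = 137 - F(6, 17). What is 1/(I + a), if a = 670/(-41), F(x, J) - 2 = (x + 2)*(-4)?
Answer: 41/6177 ≈ 0.0066375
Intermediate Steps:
F(x, J) = -6 - 4*x (F(x, J) = 2 + (x + 2)*(-4) = 2 + (2 + x)*(-4) = 2 + (-8 - 4*x) = -6 - 4*x)
I = 167 (I = 137 - (-6 - 4*6) = 137 - (-6 - 24) = 137 - 1*(-30) = 137 + 30 = 167)
a = -670/41 (a = 670*(-1/41) = -670/41 ≈ -16.341)
1/(I + a) = 1/(167 - 670/41) = 1/(6177/41) = 41/6177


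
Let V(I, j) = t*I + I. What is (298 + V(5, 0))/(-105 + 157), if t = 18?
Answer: 393/52 ≈ 7.5577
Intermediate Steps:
V(I, j) = 19*I (V(I, j) = 18*I + I = 19*I)
(298 + V(5, 0))/(-105 + 157) = (298 + 19*5)/(-105 + 157) = (298 + 95)/52 = 393*(1/52) = 393/52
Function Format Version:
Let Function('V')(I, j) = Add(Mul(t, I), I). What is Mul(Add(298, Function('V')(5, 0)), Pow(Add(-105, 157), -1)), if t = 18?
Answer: Rational(393, 52) ≈ 7.5577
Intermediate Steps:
Function('V')(I, j) = Mul(19, I) (Function('V')(I, j) = Add(Mul(18, I), I) = Mul(19, I))
Mul(Add(298, Function('V')(5, 0)), Pow(Add(-105, 157), -1)) = Mul(Add(298, Mul(19, 5)), Pow(Add(-105, 157), -1)) = Mul(Add(298, 95), Pow(52, -1)) = Mul(393, Rational(1, 52)) = Rational(393, 52)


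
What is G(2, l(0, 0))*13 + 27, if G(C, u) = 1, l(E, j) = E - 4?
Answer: 40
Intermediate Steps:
l(E, j) = -4 + E
G(2, l(0, 0))*13 + 27 = 1*13 + 27 = 13 + 27 = 40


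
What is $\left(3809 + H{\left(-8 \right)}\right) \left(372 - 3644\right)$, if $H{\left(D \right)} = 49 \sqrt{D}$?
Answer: $-12463048 - 320656 i \sqrt{2} \approx -1.2463 \cdot 10^{7} - 4.5348 \cdot 10^{5} i$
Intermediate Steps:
$\left(3809 + H{\left(-8 \right)}\right) \left(372 - 3644\right) = \left(3809 + 49 \sqrt{-8}\right) \left(372 - 3644\right) = \left(3809 + 49 \cdot 2 i \sqrt{2}\right) \left(-3272\right) = \left(3809 + 98 i \sqrt{2}\right) \left(-3272\right) = -12463048 - 320656 i \sqrt{2}$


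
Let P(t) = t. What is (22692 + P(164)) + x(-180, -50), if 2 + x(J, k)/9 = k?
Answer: 22388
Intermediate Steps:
x(J, k) = -18 + 9*k
(22692 + P(164)) + x(-180, -50) = (22692 + 164) + (-18 + 9*(-50)) = 22856 + (-18 - 450) = 22856 - 468 = 22388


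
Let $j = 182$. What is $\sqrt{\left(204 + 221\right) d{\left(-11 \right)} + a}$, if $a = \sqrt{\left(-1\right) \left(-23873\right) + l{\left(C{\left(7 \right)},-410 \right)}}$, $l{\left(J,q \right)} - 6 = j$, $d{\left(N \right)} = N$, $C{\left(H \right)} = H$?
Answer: $\sqrt{-4675 + \sqrt{24061}} \approx 67.23 i$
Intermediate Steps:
$l{\left(J,q \right)} = 188$ ($l{\left(J,q \right)} = 6 + 182 = 188$)
$a = \sqrt{24061}$ ($a = \sqrt{\left(-1\right) \left(-23873\right) + 188} = \sqrt{23873 + 188} = \sqrt{24061} \approx 155.12$)
$\sqrt{\left(204 + 221\right) d{\left(-11 \right)} + a} = \sqrt{\left(204 + 221\right) \left(-11\right) + \sqrt{24061}} = \sqrt{425 \left(-11\right) + \sqrt{24061}} = \sqrt{-4675 + \sqrt{24061}}$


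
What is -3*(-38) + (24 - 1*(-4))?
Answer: 142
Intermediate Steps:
-3*(-38) + (24 - 1*(-4)) = 114 + (24 + 4) = 114 + 28 = 142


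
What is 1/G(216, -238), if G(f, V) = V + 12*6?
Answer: -1/166 ≈ -0.0060241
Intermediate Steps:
G(f, V) = 72 + V (G(f, V) = V + 72 = 72 + V)
1/G(216, -238) = 1/(72 - 238) = 1/(-166) = -1/166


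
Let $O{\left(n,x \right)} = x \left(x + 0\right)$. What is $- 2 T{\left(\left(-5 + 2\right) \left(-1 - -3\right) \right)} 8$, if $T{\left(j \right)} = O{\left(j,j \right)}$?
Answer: $-576$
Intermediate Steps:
$O{\left(n,x \right)} = x^{2}$ ($O{\left(n,x \right)} = x x = x^{2}$)
$T{\left(j \right)} = j^{2}$
$- 2 T{\left(\left(-5 + 2\right) \left(-1 - -3\right) \right)} 8 = - 2 \left(\left(-5 + 2\right) \left(-1 - -3\right)\right)^{2} \cdot 8 = - 2 \left(- 3 \left(-1 + 3\right)\right)^{2} \cdot 8 = - 2 \left(\left(-3\right) 2\right)^{2} \cdot 8 = - 2 \left(-6\right)^{2} \cdot 8 = \left(-2\right) 36 \cdot 8 = \left(-72\right) 8 = -576$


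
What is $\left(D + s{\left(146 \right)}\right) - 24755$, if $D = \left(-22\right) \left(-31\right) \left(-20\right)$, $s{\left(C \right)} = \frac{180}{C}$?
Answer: $- \frac{2802745}{73} \approx -38394.0$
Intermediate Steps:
$D = -13640$ ($D = 682 \left(-20\right) = -13640$)
$\left(D + s{\left(146 \right)}\right) - 24755 = \left(-13640 + \frac{180}{146}\right) - 24755 = \left(-13640 + 180 \cdot \frac{1}{146}\right) - 24755 = \left(-13640 + \frac{90}{73}\right) - 24755 = - \frac{995630}{73} - 24755 = - \frac{2802745}{73}$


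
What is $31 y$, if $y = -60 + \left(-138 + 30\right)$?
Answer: $-5208$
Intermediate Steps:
$y = -168$ ($y = -60 - 108 = -168$)
$31 y = 31 \left(-168\right) = -5208$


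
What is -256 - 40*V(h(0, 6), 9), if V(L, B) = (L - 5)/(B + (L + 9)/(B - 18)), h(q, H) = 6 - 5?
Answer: -16736/71 ≈ -235.72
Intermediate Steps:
h(q, H) = 1
V(L, B) = (-5 + L)/(B + (9 + L)/(-18 + B))
-256 - 40*V(h(0, 6), 9) = -256 - 40*(90 - 18*1 - 5*9 + 9*1)/(9 + 1 + 9**2 - 18*9) = -256 - 40*(90 - 18 - 45 + 9)/(9 + 1 + 81 - 162) = -256 - 40*36/(-71) = -256 - (-40)*36/71 = -256 - 40*(-36/71) = -256 + 1440/71 = -16736/71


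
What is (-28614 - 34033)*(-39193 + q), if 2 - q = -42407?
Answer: -201472752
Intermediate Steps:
q = 42409 (q = 2 - 1*(-42407) = 2 + 42407 = 42409)
(-28614 - 34033)*(-39193 + q) = (-28614 - 34033)*(-39193 + 42409) = -62647*3216 = -201472752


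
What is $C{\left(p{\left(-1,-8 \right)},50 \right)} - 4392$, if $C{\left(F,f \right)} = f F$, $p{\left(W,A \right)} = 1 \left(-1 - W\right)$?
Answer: $-4392$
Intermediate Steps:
$p{\left(W,A \right)} = -1 - W$
$C{\left(F,f \right)} = F f$
$C{\left(p{\left(-1,-8 \right)},50 \right)} - 4392 = \left(-1 - -1\right) 50 - 4392 = \left(-1 + 1\right) 50 - 4392 = 0 \cdot 50 - 4392 = 0 - 4392 = -4392$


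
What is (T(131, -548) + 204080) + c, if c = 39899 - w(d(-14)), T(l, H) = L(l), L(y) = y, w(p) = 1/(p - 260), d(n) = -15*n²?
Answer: 781152001/3200 ≈ 2.4411e+5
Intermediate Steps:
w(p) = 1/(-260 + p)
T(l, H) = l
c = 127676801/3200 (c = 39899 - 1/(-260 - 15*(-14)²) = 39899 - 1/(-260 - 15*196) = 39899 - 1/(-260 - 2940) = 39899 - 1/(-3200) = 39899 - 1*(-1/3200) = 39899 + 1/3200 = 127676801/3200 ≈ 39899.)
(T(131, -548) + 204080) + c = (131 + 204080) + 127676801/3200 = 204211 + 127676801/3200 = 781152001/3200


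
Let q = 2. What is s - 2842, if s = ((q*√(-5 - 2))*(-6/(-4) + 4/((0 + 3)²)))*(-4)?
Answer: -2842 - 140*I*√7/9 ≈ -2842.0 - 41.156*I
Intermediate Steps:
s = -140*I*√7/9 (s = ((2*√(-5 - 2))*(-6/(-4) + 4/((0 + 3)²)))*(-4) = ((2*√(-7))*(-6*(-¼) + 4/(3²)))*(-4) = ((2*(I*√7))*(3/2 + 4/9))*(-4) = ((2*I*√7)*(3/2 + 4*(⅑)))*(-4) = ((2*I*√7)*(3/2 + 4/9))*(-4) = ((2*I*√7)*(35/18))*(-4) = (35*I*√7/9)*(-4) = -140*I*√7/9 ≈ -41.156*I)
s - 2842 = -140*I*√7/9 - 2842 = -2842 - 140*I*√7/9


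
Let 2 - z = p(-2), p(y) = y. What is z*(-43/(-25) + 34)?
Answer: 3572/25 ≈ 142.88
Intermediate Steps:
z = 4 (z = 2 - 1*(-2) = 2 + 2 = 4)
z*(-43/(-25) + 34) = 4*(-43/(-25) + 34) = 4*(-43*(-1/25) + 34) = 4*(43/25 + 34) = 4*(893/25) = 3572/25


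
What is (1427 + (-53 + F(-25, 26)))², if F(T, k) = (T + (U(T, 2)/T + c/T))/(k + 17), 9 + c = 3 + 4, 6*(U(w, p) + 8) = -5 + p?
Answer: 8719447142641/4622500 ≈ 1.8863e+6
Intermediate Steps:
U(w, p) = -53/6 + p/6 (U(w, p) = -8 + (-5 + p)/6 = -8 + (-⅚ + p/6) = -53/6 + p/6)
c = -2 (c = -9 + (3 + 4) = -9 + 7 = -2)
F(T, k) = (T - 21/(2*T))/(17 + k) (F(T, k) = (T + ((-53/6 + (⅙)*2)/T - 2/T))/(k + 17) = (T + ((-53/6 + ⅓)/T - 2/T))/(17 + k) = (T + (-17/(2*T) - 2/T))/(17 + k) = (T - 21/(2*T))/(17 + k))
(1427 + (-53 + F(-25, 26)))² = (1427 + (-53 + (-21/2 + (-25)²)/((-25)*(17 + 26))))² = (1427 + (-53 - 1/25*(-21/2 + 625)/43))² = (1427 + (-53 - 1/25*1/43*1229/2))² = (1427 + (-53 - 1229/2150))² = (1427 - 115179/2150)² = (2952871/2150)² = 8719447142641/4622500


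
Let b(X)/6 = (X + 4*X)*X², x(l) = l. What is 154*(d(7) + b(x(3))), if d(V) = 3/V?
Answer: 124806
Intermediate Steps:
b(X) = 30*X³ (b(X) = 6*((X + 4*X)*X²) = 6*((5*X)*X²) = 6*(5*X³) = 30*X³)
154*(d(7) + b(x(3))) = 154*(3/7 + 30*3³) = 154*(3*(⅐) + 30*27) = 154*(3/7 + 810) = 154*(5673/7) = 124806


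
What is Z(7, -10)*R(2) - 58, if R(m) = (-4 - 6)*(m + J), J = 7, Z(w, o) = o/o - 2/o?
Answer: -166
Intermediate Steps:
Z(w, o) = 1 - 2/o
R(m) = -70 - 10*m (R(m) = (-4 - 6)*(m + 7) = -10*(7 + m) = -70 - 10*m)
Z(7, -10)*R(2) - 58 = ((-2 - 10)/(-10))*(-70 - 10*2) - 58 = (-⅒*(-12))*(-70 - 20) - 58 = (6/5)*(-90) - 58 = -108 - 58 = -166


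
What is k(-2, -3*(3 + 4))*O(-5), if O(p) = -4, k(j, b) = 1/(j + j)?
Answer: 1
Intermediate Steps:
k(j, b) = 1/(2*j)
k(-2, -3*(3 + 4))*O(-5) = ((½)/(-2))*(-4) = ((½)*(-½))*(-4) = -¼*(-4) = 1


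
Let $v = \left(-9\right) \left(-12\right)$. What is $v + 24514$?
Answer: $24622$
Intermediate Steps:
$v = 108$
$v + 24514 = 108 + 24514 = 24622$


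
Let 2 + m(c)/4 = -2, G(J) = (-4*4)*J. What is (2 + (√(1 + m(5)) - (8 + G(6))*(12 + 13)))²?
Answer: (2202 + I*√15)² ≈ 4.8488e+6 + 1.706e+4*I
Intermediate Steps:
G(J) = -16*J
m(c) = -16 (m(c) = -8 + 4*(-2) = -8 - 8 = -16)
(2 + (√(1 + m(5)) - (8 + G(6))*(12 + 13)))² = (2 + (√(1 - 16) - (8 - 16*6)*(12 + 13)))² = (2 + (√(-15) - (8 - 96)*25))² = (2 + (I*√15 - (-88)*25))² = (2 + (I*√15 - 1*(-2200)))² = (2 + (I*√15 + 2200))² = (2 + (2200 + I*√15))² = (2202 + I*√15)²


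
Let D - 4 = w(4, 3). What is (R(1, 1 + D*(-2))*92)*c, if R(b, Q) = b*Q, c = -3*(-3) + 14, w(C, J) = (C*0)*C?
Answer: -14812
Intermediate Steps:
w(C, J) = 0 (w(C, J) = 0*C = 0)
D = 4 (D = 4 + 0 = 4)
c = 23 (c = 9 + 14 = 23)
R(b, Q) = Q*b
(R(1, 1 + D*(-2))*92)*c = (((1 + 4*(-2))*1)*92)*23 = (((1 - 8)*1)*92)*23 = (-7*1*92)*23 = -7*92*23 = -644*23 = -14812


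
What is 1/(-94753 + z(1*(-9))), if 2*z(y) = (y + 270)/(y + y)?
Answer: -4/379041 ≈ -1.0553e-5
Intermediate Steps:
z(y) = (270 + y)/(4*y) (z(y) = ((y + 270)/(y + y))/2 = ((270 + y)/((2*y)))/2 = ((270 + y)*(1/(2*y)))/2 = ((270 + y)/(2*y))/2 = (270 + y)/(4*y))
1/(-94753 + z(1*(-9))) = 1/(-94753 + (270 + 1*(-9))/(4*((1*(-9))))) = 1/(-94753 + (¼)*(270 - 9)/(-9)) = 1/(-94753 + (¼)*(-⅑)*261) = 1/(-94753 - 29/4) = 1/(-379041/4) = -4/379041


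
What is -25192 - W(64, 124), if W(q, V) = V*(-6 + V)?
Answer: -39824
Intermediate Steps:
-25192 - W(64, 124) = -25192 - 124*(-6 + 124) = -25192 - 124*118 = -25192 - 1*14632 = -25192 - 14632 = -39824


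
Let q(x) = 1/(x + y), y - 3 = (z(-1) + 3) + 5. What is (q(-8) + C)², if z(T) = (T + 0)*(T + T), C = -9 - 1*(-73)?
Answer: 103041/25 ≈ 4121.6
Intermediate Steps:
C = 64 (C = -9 + 73 = 64)
z(T) = 2*T² (z(T) = T*(2*T) = 2*T²)
y = 13 (y = 3 + ((2*(-1)² + 3) + 5) = 3 + ((2*1 + 3) + 5) = 3 + ((2 + 3) + 5) = 3 + (5 + 5) = 3 + 10 = 13)
q(x) = 1/(13 + x) (q(x) = 1/(x + 13) = 1/(13 + x))
(q(-8) + C)² = (1/(13 - 8) + 64)² = (1/5 + 64)² = (⅕ + 64)² = (321/5)² = 103041/25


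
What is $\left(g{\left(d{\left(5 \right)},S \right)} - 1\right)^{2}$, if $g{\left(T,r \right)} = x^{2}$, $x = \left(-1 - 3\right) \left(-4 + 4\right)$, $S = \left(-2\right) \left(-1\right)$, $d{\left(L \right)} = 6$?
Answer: $1$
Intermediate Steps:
$S = 2$
$x = 0$ ($x = \left(-4\right) 0 = 0$)
$g{\left(T,r \right)} = 0$ ($g{\left(T,r \right)} = 0^{2} = 0$)
$\left(g{\left(d{\left(5 \right)},S \right)} - 1\right)^{2} = \left(0 - 1\right)^{2} = \left(-1\right)^{2} = 1$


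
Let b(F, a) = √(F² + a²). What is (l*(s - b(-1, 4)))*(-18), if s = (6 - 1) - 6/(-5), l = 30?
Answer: -3348 + 540*√17 ≈ -1121.5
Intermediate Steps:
s = 31/5 (s = 5 - 6*(-⅕) = 5 + 6/5 = 31/5 ≈ 6.2000)
(l*(s - b(-1, 4)))*(-18) = (30*(31/5 - √((-1)² + 4²)))*(-18) = (30*(31/5 - √(1 + 16)))*(-18) = (30*(31/5 - √17))*(-18) = (186 - 30*√17)*(-18) = -3348 + 540*√17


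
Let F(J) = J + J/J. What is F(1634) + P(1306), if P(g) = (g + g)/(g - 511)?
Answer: 1302437/795 ≈ 1638.3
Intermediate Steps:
P(g) = 2*g/(-511 + g) (P(g) = (2*g)/(-511 + g) = 2*g/(-511 + g))
F(J) = 1 + J (F(J) = J + 1 = 1 + J)
F(1634) + P(1306) = (1 + 1634) + 2*1306/(-511 + 1306) = 1635 + 2*1306/795 = 1635 + 2*1306*(1/795) = 1635 + 2612/795 = 1302437/795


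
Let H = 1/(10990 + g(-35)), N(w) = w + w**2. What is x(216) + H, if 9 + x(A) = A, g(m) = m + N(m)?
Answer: 2514016/12145 ≈ 207.00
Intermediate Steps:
g(m) = m + m*(1 + m)
x(A) = -9 + A
H = 1/12145 (H = 1/(10990 - 35*(2 - 35)) = 1/(10990 - 35*(-33)) = 1/(10990 + 1155) = 1/12145 ≈ 8.2338e-5)
x(216) + H = (-9 + 216) + 1/12145 = 207 + 1/12145 = 2514016/12145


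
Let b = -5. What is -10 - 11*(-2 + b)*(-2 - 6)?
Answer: -626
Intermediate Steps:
-10 - 11*(-2 + b)*(-2 - 6) = -10 - 11*(-2 - 5)*(-2 - 6) = -10 - (-77)*(-8) = -10 - 11*56 = -10 - 616 = -626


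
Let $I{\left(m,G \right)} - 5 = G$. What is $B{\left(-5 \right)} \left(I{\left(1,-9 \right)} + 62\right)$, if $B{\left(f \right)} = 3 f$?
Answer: $-870$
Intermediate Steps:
$I{\left(m,G \right)} = 5 + G$
$B{\left(-5 \right)} \left(I{\left(1,-9 \right)} + 62\right) = 3 \left(-5\right) \left(\left(5 - 9\right) + 62\right) = - 15 \left(-4 + 62\right) = \left(-15\right) 58 = -870$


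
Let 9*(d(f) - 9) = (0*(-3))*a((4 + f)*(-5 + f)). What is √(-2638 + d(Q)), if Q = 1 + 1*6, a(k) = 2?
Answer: I*√2629 ≈ 51.274*I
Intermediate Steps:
Q = 7 (Q = 1 + 6 = 7)
d(f) = 9 (d(f) = 9 + ((0*(-3))*2)/9 = 9 + (0*2)/9 = 9 + (⅑)*0 = 9 + 0 = 9)
√(-2638 + d(Q)) = √(-2638 + 9) = √(-2629) = I*√2629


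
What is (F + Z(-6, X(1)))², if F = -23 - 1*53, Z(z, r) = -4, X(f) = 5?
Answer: 6400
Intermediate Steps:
F = -76 (F = -23 - 53 = -76)
(F + Z(-6, X(1)))² = (-76 - 4)² = (-80)² = 6400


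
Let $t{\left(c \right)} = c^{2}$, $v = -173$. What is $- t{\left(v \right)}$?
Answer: $-29929$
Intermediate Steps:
$- t{\left(v \right)} = - \left(-173\right)^{2} = \left(-1\right) 29929 = -29929$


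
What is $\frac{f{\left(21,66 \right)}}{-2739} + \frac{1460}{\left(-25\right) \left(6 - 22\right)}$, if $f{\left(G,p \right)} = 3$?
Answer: $\frac{66629}{18260} \approx 3.6489$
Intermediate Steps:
$\frac{f{\left(21,66 \right)}}{-2739} + \frac{1460}{\left(-25\right) \left(6 - 22\right)} = \frac{3}{-2739} + \frac{1460}{\left(-25\right) \left(6 - 22\right)} = 3 \left(- \frac{1}{2739}\right) + \frac{1460}{\left(-25\right) \left(-16\right)} = - \frac{1}{913} + \frac{1460}{400} = - \frac{1}{913} + 1460 \cdot \frac{1}{400} = - \frac{1}{913} + \frac{73}{20} = \frac{66629}{18260}$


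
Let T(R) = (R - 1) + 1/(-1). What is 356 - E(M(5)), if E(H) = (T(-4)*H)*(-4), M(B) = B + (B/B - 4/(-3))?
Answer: 180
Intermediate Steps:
M(B) = 7/3 + B (M(B) = B + (1 - 4*(-⅓)) = B + (1 + 4/3) = B + 7/3 = 7/3 + B)
T(R) = -2 + R (T(R) = (-1 + R) - 1 = -2 + R)
E(H) = 24*H (E(H) = ((-2 - 4)*H)*(-4) = -6*H*(-4) = 24*H)
356 - E(M(5)) = 356 - 24*(7/3 + 5) = 356 - 24*22/3 = 356 - 1*176 = 356 - 176 = 180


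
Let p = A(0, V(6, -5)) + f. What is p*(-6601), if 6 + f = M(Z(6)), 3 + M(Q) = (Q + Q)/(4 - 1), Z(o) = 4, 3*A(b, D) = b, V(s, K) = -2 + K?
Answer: 125419/3 ≈ 41806.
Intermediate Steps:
A(b, D) = b/3
M(Q) = -3 + 2*Q/3 (M(Q) = -3 + (Q + Q)/(4 - 1) = -3 + (2*Q)/3 = -3 + (2*Q)*(⅓) = -3 + 2*Q/3)
f = -19/3 (f = -6 + (-3 + (⅔)*4) = -6 + (-3 + 8/3) = -6 - ⅓ = -19/3 ≈ -6.3333)
p = -19/3 (p = (⅓)*0 - 19/3 = 0 - 19/3 = -19/3 ≈ -6.3333)
p*(-6601) = -19/3*(-6601) = 125419/3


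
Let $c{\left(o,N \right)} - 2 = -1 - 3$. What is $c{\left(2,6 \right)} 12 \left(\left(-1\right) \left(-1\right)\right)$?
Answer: $-24$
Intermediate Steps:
$c{\left(o,N \right)} = -2$ ($c{\left(o,N \right)} = 2 - 4 = -2$)
$c{\left(2,6 \right)} 12 \left(\left(-1\right) \left(-1\right)\right) = \left(-2\right) 12 \left(\left(-1\right) \left(-1\right)\right) = \left(-24\right) 1 = -24$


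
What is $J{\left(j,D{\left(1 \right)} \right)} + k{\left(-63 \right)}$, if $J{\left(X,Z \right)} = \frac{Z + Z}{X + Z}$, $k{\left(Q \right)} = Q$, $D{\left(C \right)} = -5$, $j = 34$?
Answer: $- \frac{1837}{29} \approx -63.345$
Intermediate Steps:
$J{\left(X,Z \right)} = \frac{2 Z}{X + Z}$
$J{\left(j,D{\left(1 \right)} \right)} + k{\left(-63 \right)} = 2 \left(-5\right) \frac{1}{34 - 5} - 63 = 2 \left(-5\right) \frac{1}{29} - 63 = - \frac{10}{29} - 63 = - \frac{1837}{29}$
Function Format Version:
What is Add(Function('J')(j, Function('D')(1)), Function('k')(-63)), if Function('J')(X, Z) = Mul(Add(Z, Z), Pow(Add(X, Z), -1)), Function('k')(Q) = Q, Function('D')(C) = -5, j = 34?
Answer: Rational(-1837, 29) ≈ -63.345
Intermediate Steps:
Function('J')(X, Z) = Mul(2, Z, Pow(Add(X, Z), -1)) (Function('J')(X, Z) = Mul(Mul(2, Z), Pow(Add(X, Z), -1)) = Mul(2, Z, Pow(Add(X, Z), -1)))
Add(Function('J')(j, Function('D')(1)), Function('k')(-63)) = Add(Mul(2, -5, Pow(Add(34, -5), -1)), -63) = Add(Mul(2, -5, Pow(29, -1)), -63) = Add(Mul(2, -5, Rational(1, 29)), -63) = Add(Rational(-10, 29), -63) = Rational(-1837, 29)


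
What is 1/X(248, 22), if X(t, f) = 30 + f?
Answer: 1/52 ≈ 0.019231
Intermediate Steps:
1/X(248, 22) = 1/(30 + 22) = 1/52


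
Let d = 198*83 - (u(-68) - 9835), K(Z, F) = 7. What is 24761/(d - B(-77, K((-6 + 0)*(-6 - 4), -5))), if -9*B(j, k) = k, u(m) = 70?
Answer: 222849/235798 ≈ 0.94508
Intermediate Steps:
B(j, k) = -k/9
d = 26199 (d = 198*83 - (70 - 9835) = 16434 - 1*(-9765) = 16434 + 9765 = 26199)
24761/(d - B(-77, K((-6 + 0)*(-6 - 4), -5))) = 24761/(26199 - (-1)*7/9) = 24761/(26199 - 1*(-7/9)) = 24761/(26199 + 7/9) = 24761/(235798/9) = 24761*(9/235798) = 222849/235798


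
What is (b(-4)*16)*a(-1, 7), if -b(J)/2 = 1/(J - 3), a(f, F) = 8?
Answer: 256/7 ≈ 36.571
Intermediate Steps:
b(J) = -2/(-3 + J) (b(J) = -2/(J - 3) = -2/(-3 + J))
(b(-4)*16)*a(-1, 7) = (-2/(-3 - 4)*16)*8 = (-2/(-7)*16)*8 = (-2*(-1/7)*16)*8 = ((2/7)*16)*8 = (32/7)*8 = 256/7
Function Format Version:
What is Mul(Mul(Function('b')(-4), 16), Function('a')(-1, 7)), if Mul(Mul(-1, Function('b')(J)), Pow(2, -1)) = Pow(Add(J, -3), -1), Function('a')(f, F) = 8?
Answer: Rational(256, 7) ≈ 36.571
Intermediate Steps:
Function('b')(J) = Mul(-2, Pow(Add(-3, J), -1)) (Function('b')(J) = Mul(-2, Pow(Add(J, -3), -1)) = Mul(-2, Pow(Add(-3, J), -1)))
Mul(Mul(Function('b')(-4), 16), Function('a')(-1, 7)) = Mul(Mul(Mul(-2, Pow(Add(-3, -4), -1)), 16), 8) = Mul(Mul(Mul(-2, Pow(-7, -1)), 16), 8) = Mul(Mul(Mul(-2, Rational(-1, 7)), 16), 8) = Mul(Mul(Rational(2, 7), 16), 8) = Mul(Rational(32, 7), 8) = Rational(256, 7)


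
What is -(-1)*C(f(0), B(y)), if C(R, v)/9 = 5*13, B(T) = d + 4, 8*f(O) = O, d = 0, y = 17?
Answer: 585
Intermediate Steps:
f(O) = O/8
B(T) = 4 (B(T) = 0 + 4 = 4)
C(R, v) = 585 (C(R, v) = 9*(5*13) = 9*65 = 585)
-(-1)*C(f(0), B(y)) = -(-1)*585 = -1*(-585) = 585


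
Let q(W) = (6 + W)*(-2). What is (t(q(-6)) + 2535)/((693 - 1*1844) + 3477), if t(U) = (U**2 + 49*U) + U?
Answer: 2535/2326 ≈ 1.0899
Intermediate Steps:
q(W) = -12 - 2*W
t(U) = U**2 + 50*U
(t(q(-6)) + 2535)/((693 - 1*1844) + 3477) = ((-12 - 2*(-6))*(50 + (-12 - 2*(-6))) + 2535)/((693 - 1*1844) + 3477) = ((-12 + 12)*(50 + (-12 + 12)) + 2535)/((693 - 1844) + 3477) = (0*(50 + 0) + 2535)/(-1151 + 3477) = (0*50 + 2535)/2326 = (0 + 2535)*(1/2326) = 2535*(1/2326) = 2535/2326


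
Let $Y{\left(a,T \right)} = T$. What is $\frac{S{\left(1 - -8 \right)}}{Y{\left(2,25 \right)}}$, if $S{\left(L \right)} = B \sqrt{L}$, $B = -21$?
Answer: $- \frac{63}{25} \approx -2.52$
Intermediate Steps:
$S{\left(L \right)} = - 21 \sqrt{L}$
$\frac{S{\left(1 - -8 \right)}}{Y{\left(2,25 \right)}} = \frac{\left(-21\right) \sqrt{1 - -8}}{25} = - 21 \sqrt{1 + 8} \cdot \frac{1}{25} = - 21 \sqrt{9} \cdot \frac{1}{25} = \left(-21\right) 3 \cdot \frac{1}{25} = \left(-63\right) \frac{1}{25} = - \frac{63}{25}$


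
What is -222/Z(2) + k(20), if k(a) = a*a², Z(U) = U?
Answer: 7889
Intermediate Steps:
k(a) = a³
-222/Z(2) + k(20) = -222/2 + 20³ = -222*½ + 8000 = -111 + 8000 = 7889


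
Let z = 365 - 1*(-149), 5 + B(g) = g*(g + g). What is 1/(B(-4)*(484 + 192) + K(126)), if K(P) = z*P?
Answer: 1/83016 ≈ 1.2046e-5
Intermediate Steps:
B(g) = -5 + 2*g**2 (B(g) = -5 + g*(g + g) = -5 + g*(2*g) = -5 + 2*g**2)
z = 514 (z = 365 + 149 = 514)
K(P) = 514*P
1/(B(-4)*(484 + 192) + K(126)) = 1/((-5 + 2*(-4)**2)*(484 + 192) + 514*126) = 1/((-5 + 2*16)*676 + 64764) = 1/((-5 + 32)*676 + 64764) = 1/(27*676 + 64764) = 1/(18252 + 64764) = 1/83016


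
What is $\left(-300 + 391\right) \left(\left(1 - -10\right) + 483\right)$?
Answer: $44954$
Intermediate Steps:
$\left(-300 + 391\right) \left(\left(1 - -10\right) + 483\right) = 91 \left(\left(1 + 10\right) + 483\right) = 91 \left(11 + 483\right) = 91 \cdot 494 = 44954$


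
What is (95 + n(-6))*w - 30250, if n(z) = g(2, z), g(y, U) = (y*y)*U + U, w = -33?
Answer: -32395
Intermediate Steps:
g(y, U) = U + U*y**2 (g(y, U) = y**2*U + U = U*y**2 + U = U + U*y**2)
n(z) = 5*z (n(z) = z*(1 + 2**2) = z*(1 + 4) = z*5 = 5*z)
(95 + n(-6))*w - 30250 = (95 + 5*(-6))*(-33) - 30250 = (95 - 30)*(-33) - 30250 = 65*(-33) - 30250 = -2145 - 30250 = -32395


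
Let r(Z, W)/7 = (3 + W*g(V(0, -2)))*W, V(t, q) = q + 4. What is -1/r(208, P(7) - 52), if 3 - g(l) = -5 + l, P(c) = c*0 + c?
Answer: -1/84105 ≈ -1.1890e-5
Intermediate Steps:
V(t, q) = 4 + q
P(c) = c (P(c) = 0 + c = c)
g(l) = 8 - l (g(l) = 3 - (-5 + l) = 3 + (5 - l) = 8 - l)
r(Z, W) = 7*W*(3 + 6*W) (r(Z, W) = 7*((3 + W*(8 - (4 - 2)))*W) = 7*((3 + W*(8 - 1*2))*W) = 7*((3 + W*(8 - 2))*W) = 7*((3 + W*6)*W) = 7*((3 + 6*W)*W) = 7*(W*(3 + 6*W)) = 7*W*(3 + 6*W))
-1/r(208, P(7) - 52) = -1/(21*(7 - 52)*(1 + 2*(7 - 52))) = -1/(21*(-45)*(1 + 2*(-45))) = -1/(21*(-45)*(1 - 90)) = -1/(21*(-45)*(-89)) = -1/84105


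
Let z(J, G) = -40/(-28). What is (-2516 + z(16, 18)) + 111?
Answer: -16825/7 ≈ -2403.6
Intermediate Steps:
z(J, G) = 10/7 (z(J, G) = -40*(-1/28) = 10/7)
(-2516 + z(16, 18)) + 111 = (-2516 + 10/7) + 111 = -17602/7 + 111 = -16825/7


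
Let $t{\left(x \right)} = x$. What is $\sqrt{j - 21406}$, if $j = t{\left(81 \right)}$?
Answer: $5 i \sqrt{853} \approx 146.03 i$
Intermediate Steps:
$j = 81$
$\sqrt{j - 21406} = \sqrt{81 - 21406} = \sqrt{-21325} = 5 i \sqrt{853}$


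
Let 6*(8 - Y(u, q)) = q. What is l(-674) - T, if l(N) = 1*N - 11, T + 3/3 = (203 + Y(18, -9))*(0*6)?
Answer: -684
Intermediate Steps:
Y(u, q) = 8 - q/6
T = -1 (T = -1 + (203 + (8 - ⅙*(-9)))*(0*6) = -1 + (203 + (8 + 3/2))*0 = -1 + (203 + 19/2)*0 = -1 + (425/2)*0 = -1 + 0 = -1)
l(N) = -11 + N (l(N) = N - 11 = -11 + N)
l(-674) - T = (-11 - 674) - 1*(-1) = -685 + 1 = -684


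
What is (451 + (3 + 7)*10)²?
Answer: 303601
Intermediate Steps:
(451 + (3 + 7)*10)² = (451 + 10*10)² = (451 + 100)² = 551² = 303601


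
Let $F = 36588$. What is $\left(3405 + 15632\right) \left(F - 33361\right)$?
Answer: $61432399$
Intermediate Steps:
$\left(3405 + 15632\right) \left(F - 33361\right) = \left(3405 + 15632\right) \left(36588 - 33361\right) = 19037 \cdot 3227 = 61432399$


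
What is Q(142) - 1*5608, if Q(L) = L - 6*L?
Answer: -6318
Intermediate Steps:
Q(L) = -5*L
Q(142) - 1*5608 = -5*142 - 1*5608 = -710 - 5608 = -6318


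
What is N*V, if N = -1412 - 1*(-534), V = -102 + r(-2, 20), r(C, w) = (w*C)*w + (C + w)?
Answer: 776152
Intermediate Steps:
r(C, w) = C + w + C*w² (r(C, w) = (C*w)*w + (C + w) = C*w² + (C + w) = C + w + C*w²)
V = -884 (V = -102 + (-2 + 20 - 2*20²) = -102 + (-2 + 20 - 2*400) = -102 + (-2 + 20 - 800) = -102 - 782 = -884)
N = -878 (N = -1412 + 534 = -878)
N*V = -878*(-884) = 776152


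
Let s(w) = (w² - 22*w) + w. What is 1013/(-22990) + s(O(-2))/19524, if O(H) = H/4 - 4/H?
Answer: -13633513/299237840 ≈ -0.045561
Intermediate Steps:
O(H) = -4/H + H/4 (O(H) = H*(¼) - 4/H = H/4 - 4/H = -4/H + H/4)
s(w) = w² - 21*w
1013/(-22990) + s(O(-2))/19524 = 1013/(-22990) + ((-4/(-2) + (¼)*(-2))*(-21 + (-4/(-2) + (¼)*(-2))))/19524 = 1013*(-1/22990) + ((-4*(-½) - ½)*(-21 + (-4*(-½) - ½)))*(1/19524) = -1013/22990 + ((2 - ½)*(-21 + (2 - ½)))*(1/19524) = -1013/22990 + (3*(-21 + 3/2)/2)*(1/19524) = -1013/22990 + ((3/2)*(-39/2))*(1/19524) = -1013/22990 - 117/4*1/19524 = -1013/22990 - 39/26032 = -13633513/299237840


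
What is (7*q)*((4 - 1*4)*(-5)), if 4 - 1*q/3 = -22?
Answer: 0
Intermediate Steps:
q = 78 (q = 12 - 3*(-22) = 12 + 66 = 78)
(7*q)*((4 - 1*4)*(-5)) = (7*78)*((4 - 1*4)*(-5)) = 546*((4 - 4)*(-5)) = 546*(0*(-5)) = 546*0 = 0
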